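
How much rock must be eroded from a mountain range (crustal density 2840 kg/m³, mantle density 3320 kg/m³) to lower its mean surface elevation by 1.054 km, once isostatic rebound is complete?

7.29 km

Net drop Δ = e − u = e − e ρ_c/ρ_m = e (ρ_m − ρ_c)/ρ_m.
e = Δ ρ_m/(ρ_m − ρ_c) = 1.054 km × 3320/480 = 7.29 km.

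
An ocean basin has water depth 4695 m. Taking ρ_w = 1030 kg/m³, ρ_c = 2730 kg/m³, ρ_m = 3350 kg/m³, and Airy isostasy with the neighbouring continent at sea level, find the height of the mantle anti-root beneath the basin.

Balancing pressure at the compensation depth: replacing crust with seawater at the top is compensated by replacing crust with mantle at the base: d (ρ_c − ρ_w) = a (ρ_m − ρ_c).
a = d (ρ_c − ρ_w)/(ρ_m − ρ_c) = 4695 m × 1700/620 = 12900 m.

12900 m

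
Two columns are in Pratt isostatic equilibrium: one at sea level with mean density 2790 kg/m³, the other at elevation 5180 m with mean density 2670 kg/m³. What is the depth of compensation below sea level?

115000 m

ρ_ref D = ρ (D + h) → D (ρ_ref − ρ) = ρ h.
D = ρ h/(ρ_ref − ρ) = 2670 × 5180 m/(2790 − 2670) = 115000 m.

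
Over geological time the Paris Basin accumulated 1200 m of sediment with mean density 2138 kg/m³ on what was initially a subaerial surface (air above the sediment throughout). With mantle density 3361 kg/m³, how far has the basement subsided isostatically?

763 m

Subaerial load: s = t ρ_sed / ρ_m = 1200 m × 2138/3361 = 763 m.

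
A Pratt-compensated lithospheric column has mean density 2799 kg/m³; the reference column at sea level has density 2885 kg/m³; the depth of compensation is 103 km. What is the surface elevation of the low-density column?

ρ_ref D = ρ (D + h) → h = D (ρ_ref − ρ)/ρ.
h = 103 km × (2885 − 2799)/2799 = 3.16 km.

3.16 km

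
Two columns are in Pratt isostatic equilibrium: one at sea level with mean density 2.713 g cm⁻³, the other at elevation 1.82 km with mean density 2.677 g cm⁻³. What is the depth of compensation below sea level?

135 km

ρ_ref D = ρ (D + h) → D (ρ_ref − ρ) = ρ h.
D = ρ h/(ρ_ref − ρ) = 2.677 × 1.82 km/(2.713 − 2.677) = 135 km.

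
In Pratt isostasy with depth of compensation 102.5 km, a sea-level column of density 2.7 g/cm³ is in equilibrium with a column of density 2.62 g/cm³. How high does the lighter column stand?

ρ_ref D = ρ (D + h) → h = D (ρ_ref − ρ)/ρ.
h = 102.5 km × (2.7 − 2.62)/2.62 = 3.13 km.

3.13 km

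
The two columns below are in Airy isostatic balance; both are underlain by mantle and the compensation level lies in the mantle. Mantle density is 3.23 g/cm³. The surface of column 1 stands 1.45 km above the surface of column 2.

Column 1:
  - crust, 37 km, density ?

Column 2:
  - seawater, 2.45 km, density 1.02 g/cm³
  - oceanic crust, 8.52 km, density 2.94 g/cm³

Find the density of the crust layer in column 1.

Take the compensation level at the base of the deeper column (depth z_c below the surface of column 1) and equate Σ ρ_i t_i down to z_c; mantle fills any gap and the z_c terms cancel.
Column 1: 37×ρ + (z_c − 37)×3.23
Column 2: 1.45×0 + 2.45×1.02 + 8.52×2.94 + (z_c − 1.45 − 10.97)×3.23
The z_c×3.23 term appears on both sides and cancels. Collect the known terms of each column as K = Σ(ρt)_known − 3.23 × (depth of known layers): K_1 = 0 − 3.23×37 = −119.51; K_2 = 27.5478 − 3.23×(1.45 + 10.97) = −12.5688.
Balance: K_1 + 37×ρ = K_2, so ρ = (K_2 − K_1)/37 = 106.941/37 = 2.89 g/cm³.

2.89 g/cm³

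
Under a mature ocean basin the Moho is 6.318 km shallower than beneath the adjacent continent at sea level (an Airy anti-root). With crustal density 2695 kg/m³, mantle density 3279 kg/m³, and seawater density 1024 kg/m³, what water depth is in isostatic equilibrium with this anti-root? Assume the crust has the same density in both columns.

Replacing a thickness d of crust by seawater at the top must be balanced by replacing crust with mantle at the base: d (ρ_c − ρ_w) = a (ρ_m − ρ_c).
d = a (ρ_m − ρ_c)/(ρ_c − ρ_w) = 6.318 km × 584/1671 = 2.21 km.

2.21 km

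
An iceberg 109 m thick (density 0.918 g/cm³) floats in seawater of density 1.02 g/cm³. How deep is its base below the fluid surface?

98.1 m

Draft d = t ρ_obj/ρ_fluid = 109 m × 0.918/1.02 = 98.1 m.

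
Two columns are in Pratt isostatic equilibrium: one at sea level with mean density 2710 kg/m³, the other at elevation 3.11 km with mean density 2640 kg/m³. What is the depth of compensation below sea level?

ρ_ref D = ρ (D + h) → D (ρ_ref − ρ) = ρ h.
D = ρ h/(ρ_ref − ρ) = 2640 × 3.11 km/(2710 − 2640) = 117 km.

117 km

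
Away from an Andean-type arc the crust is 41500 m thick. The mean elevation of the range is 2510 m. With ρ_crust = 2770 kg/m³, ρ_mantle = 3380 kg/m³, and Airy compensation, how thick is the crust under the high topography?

Root depth r = h ρ_c / (ρ_m − ρ_c) = 2510 m × 2770 / 610 = 11400 m.
Total thickness = T + h + r = 41500 m + 2510 m + 11400 m = 55400 m.

55400 m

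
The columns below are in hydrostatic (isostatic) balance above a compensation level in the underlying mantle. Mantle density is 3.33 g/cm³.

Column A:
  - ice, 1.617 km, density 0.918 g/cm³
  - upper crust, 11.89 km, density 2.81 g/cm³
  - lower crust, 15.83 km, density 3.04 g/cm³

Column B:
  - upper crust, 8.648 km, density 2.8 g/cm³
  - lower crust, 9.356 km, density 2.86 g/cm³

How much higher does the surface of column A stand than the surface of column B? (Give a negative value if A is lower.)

For any compensation level in the mantle, the mantle terms cancel and isostasy reduces to e = (Σt_A − Σt_B) − (Σ(ρt)_A − Σ(ρt)_B) / ρ_m.
Σt_A = 29.337 km; Σt_B = 18.004 km; Σ(ρt)_A = 83.018506; Σ(ρt)_B = 50.97256 (in km·g/cm³).
e = (29.337 − 18.004) − (83.018506 − 50.97256) / 3.33 = 1.71 km.

1.71 km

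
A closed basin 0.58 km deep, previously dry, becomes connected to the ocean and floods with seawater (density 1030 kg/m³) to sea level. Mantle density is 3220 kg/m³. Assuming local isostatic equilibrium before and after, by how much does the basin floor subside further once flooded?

0.273 km

After flooding the water column is d + s deep. Its weight must equal the weight of mantle displaced by the extra subsidence s: (d + s) ρ_w = s ρ_m.
s = d ρ_w / (ρ_m − ρ_w) = 0.58 km × 1030/(3220 − 1030) = 0.273 km.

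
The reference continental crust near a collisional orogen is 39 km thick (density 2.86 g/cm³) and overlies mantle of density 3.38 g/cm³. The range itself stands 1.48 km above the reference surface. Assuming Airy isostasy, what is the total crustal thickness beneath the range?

Root depth r = h ρ_c / (ρ_m − ρ_c) = 1.48 km × 2.86 / 0.52 = 8.14 km.
Total thickness = T + h + r = 39 km + 1.48 km + 8.14 km = 48.6 km.

48.6 km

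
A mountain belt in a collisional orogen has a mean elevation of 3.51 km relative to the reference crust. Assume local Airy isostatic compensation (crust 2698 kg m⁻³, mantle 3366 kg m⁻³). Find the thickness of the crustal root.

Equating mass per unit area of the two columns: the weight of the topography is balanced by the buoyancy of the root, ρ_c h = (ρ_m − ρ_c) r.
r = h · ρ_c / (ρ_m − ρ_c) = 3.51 km × 2698 / (3366 − 2698) = 14.2 km.

14.2 km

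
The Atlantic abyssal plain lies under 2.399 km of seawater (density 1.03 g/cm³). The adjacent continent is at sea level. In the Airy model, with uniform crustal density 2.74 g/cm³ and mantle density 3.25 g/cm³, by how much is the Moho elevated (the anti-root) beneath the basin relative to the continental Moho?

For local isostatic compensation: replacing crust with seawater at the top is compensated by replacing crust with mantle at the base: d (ρ_c − ρ_w) = a (ρ_m − ρ_c).
a = d (ρ_c − ρ_w)/(ρ_m − ρ_c) = 2.399 km × 1.71/0.51 = 8.04 km.

8.04 km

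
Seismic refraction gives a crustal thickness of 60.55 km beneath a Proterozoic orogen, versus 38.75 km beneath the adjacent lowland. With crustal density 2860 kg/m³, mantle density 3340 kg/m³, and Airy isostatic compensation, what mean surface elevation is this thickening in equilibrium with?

3.13 km

Excess crust Δ = 60.55 km − 38.75 km = 21.8 km, split between elevation h and root r with h + r = Δ.
Airy balance ρ_c h = (ρ_m − ρ_c) r gives r = h ρ_c/(ρ_m − ρ_c), so h (1 + ρ_c/(ρ_m − ρ_c)) = Δ, i.e. h = Δ (ρ_m − ρ_c)/ρ_m.
h = 21.8 km × 480/3340 = 3.13 km.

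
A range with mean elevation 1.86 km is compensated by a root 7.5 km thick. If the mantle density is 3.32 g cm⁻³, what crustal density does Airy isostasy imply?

2.66 g cm⁻³

ρ_c h = (ρ_m − ρ_c) r → ρ_c (h + r) = ρ_m r → ρ_c = ρ_m r / (h + r).
ρ_c = 3.32 × 7.5 km / (1.86 km + 7.5 km) = 2.66 g cm⁻³.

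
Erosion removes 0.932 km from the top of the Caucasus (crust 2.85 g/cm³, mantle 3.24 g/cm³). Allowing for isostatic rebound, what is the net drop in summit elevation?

Rebound u = e ρ_c/ρ_m = 0.932 km × 2.85/3.24 = 0.8198 km.
Net surface drop = e − u = 0.932 km − 0.8198 km = e (ρ_m − ρ_c)/ρ_m = 0.112 km.

0.112 km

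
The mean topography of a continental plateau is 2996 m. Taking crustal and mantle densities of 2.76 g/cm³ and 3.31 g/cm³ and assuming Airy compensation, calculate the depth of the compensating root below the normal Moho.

15000 m

Isostatic balance requires: the weight of the topography is balanced by the buoyancy of the root, ρ_c h = (ρ_m − ρ_c) r.
r = h · ρ_c / (ρ_m − ρ_c) = 2996 m × 2.76 / (3.31 − 2.76) = 15000 m.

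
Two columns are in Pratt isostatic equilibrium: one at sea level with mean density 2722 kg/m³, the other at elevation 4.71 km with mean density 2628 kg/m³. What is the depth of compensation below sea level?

ρ_ref D = ρ (D + h) → D (ρ_ref − ρ) = ρ h.
D = ρ h/(ρ_ref − ρ) = 2628 × 4.71 km/(2722 − 2628) = 132 km.

132 km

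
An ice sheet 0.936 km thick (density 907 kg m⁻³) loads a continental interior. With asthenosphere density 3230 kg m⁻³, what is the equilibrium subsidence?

By Archimedes' principle applied to the lithosphere: the ice load ρ_ice t is balanced by mantle displaced below, ρ_m s.
s = t ρ_ice / ρ_m = 0.936 km × 907/3230 = 0.263 km.

0.263 km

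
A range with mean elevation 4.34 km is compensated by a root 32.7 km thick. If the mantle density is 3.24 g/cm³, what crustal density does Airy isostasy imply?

ρ_c h = (ρ_m − ρ_c) r → ρ_c (h + r) = ρ_m r → ρ_c = ρ_m r / (h + r).
ρ_c = 3.24 × 32.7 km / (4.34 km + 32.7 km) = 2.86 g/cm³.

2.86 g/cm³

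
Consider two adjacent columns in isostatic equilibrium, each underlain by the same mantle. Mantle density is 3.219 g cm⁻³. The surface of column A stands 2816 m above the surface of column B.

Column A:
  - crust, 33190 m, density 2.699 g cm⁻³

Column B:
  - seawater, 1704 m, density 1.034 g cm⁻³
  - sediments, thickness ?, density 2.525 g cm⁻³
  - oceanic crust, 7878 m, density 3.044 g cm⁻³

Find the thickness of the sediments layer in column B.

Take the compensation level at the base of the deeper column (depth z_c below the surface of column A) and equate Σ ρ_i t_i down to z_c; mantle fills any gap and the z_c terms cancel.
Column A: 33190×2.699 + (z_c − 33190)×3.219
Column B: 2816×0 + 1704×1.034 + x×2.525 + 7878×3.044 + (z_c − 2816 − 9582 − x)×3.219
The z_c×3.219 term appears on both sides and cancels. Collect the known terms of each column as K = Σ(ρt)_known − 3.219 × (depth of known layers): K_A = 89579.81 − 3.219×33190 = −17258.8; K_B = 25742.568 − 3.219×(2816 + 9582) = −14166.594.
Balance: K_A = K_B − x×(3.219 − 2.525), so x = (K_B − K_A)/(3.219 − 2.525) = 3092.21/0.694 = 4460 m.

4460 m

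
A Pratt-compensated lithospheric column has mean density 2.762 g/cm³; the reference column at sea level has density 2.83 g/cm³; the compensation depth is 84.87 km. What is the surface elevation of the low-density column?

ρ_ref D = ρ (D + h) → h = D (ρ_ref − ρ)/ρ.
h = 84.87 km × (2.83 − 2.762)/2.762 = 2.09 km.

2.09 km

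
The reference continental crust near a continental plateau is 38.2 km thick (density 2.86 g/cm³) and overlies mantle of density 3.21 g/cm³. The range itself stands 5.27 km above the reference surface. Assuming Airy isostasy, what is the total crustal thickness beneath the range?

86.5 km

Root depth r = h ρ_c / (ρ_m − ρ_c) = 5.27 km × 2.86 / 0.35 = 43.06 km.
Total thickness = T + h + r = 38.2 km + 5.27 km + 43.06 km = 86.5 km.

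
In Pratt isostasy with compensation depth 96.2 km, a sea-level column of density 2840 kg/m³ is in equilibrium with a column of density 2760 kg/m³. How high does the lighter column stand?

ρ_ref D = ρ (D + h) → h = D (ρ_ref − ρ)/ρ.
h = 96.2 km × (2840 − 2760)/2760 = 2.79 km.

2.79 km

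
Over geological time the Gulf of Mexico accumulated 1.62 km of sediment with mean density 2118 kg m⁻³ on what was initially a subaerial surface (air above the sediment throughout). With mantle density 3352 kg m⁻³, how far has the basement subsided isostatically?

1.02 km

Subaerial load: s = t ρ_sed / ρ_m = 1.62 km × 2118/3352 = 1.02 km.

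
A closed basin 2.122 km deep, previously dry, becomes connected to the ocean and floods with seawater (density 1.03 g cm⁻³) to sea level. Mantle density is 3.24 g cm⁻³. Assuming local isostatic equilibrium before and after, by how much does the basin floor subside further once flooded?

After flooding the water column is d + s deep. Its weight must equal the weight of mantle displaced by the extra subsidence s: (d + s) ρ_w = s ρ_m.
s = d ρ_w / (ρ_m − ρ_w) = 2.122 km × 1.03/(3.24 − 1.03) = 0.989 km.

0.989 km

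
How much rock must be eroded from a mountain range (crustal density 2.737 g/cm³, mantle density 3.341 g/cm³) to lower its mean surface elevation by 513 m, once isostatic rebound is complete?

2840 m

Net drop Δ = e − u = e − e ρ_c/ρ_m = e (ρ_m − ρ_c)/ρ_m.
e = Δ ρ_m/(ρ_m − ρ_c) = 513 m × 3.341/0.604 = 2840 m.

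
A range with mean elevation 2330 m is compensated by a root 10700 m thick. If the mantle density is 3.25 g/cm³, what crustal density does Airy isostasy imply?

2.67 g/cm³

ρ_c h = (ρ_m − ρ_c) r → ρ_c (h + r) = ρ_m r → ρ_c = ρ_m r / (h + r).
ρ_c = 3.25 × 10700 m / (2330 m + 10700 m) = 2.67 g/cm³.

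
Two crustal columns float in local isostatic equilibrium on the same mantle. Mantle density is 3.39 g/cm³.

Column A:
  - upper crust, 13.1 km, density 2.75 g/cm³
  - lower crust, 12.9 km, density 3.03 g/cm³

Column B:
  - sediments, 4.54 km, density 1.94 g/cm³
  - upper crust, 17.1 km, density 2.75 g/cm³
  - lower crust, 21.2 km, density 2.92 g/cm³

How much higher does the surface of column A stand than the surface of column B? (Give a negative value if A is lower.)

For any compensation level in the mantle, the mantle terms cancel and isostasy reduces to e = (Σt_A − Σt_B) − (Σ(ρt)_A − Σ(ρt)_B) / ρ_m.
Σt_A = 26 km; Σt_B = 42.84 km; Σ(ρt)_A = 75.112; Σ(ρt)_B = 117.7366 (in km·g/cm³).
e = (26 − 42.84) − (75.112 − 117.7366) / 3.39 = −4.27 km.

−4.27 km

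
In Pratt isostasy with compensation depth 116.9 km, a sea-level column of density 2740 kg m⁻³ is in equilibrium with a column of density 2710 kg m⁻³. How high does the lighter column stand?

1.29 km

ρ_ref D = ρ (D + h) → h = D (ρ_ref − ρ)/ρ.
h = 116.9 km × (2740 − 2710)/2710 = 1.29 km.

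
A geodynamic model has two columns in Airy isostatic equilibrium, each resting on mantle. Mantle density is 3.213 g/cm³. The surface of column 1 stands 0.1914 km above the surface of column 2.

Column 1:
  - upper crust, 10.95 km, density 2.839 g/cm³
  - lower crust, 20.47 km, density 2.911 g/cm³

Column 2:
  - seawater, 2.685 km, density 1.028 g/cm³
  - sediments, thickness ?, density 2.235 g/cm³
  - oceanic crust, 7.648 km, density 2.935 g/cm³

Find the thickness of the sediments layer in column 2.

1.71 km

Take the compensation level at the base of the deeper column (depth z_c below the surface of column 1) and equate Σ ρ_i t_i down to z_c; mantle fills any gap and the z_c terms cancel.
Column 1: 10.95×2.839 + 20.47×2.911 + (z_c − 31.42)×3.213
Column 2: 0.1914×0 + 2.685×1.028 + x×2.235 + 7.648×2.935 + (z_c − 0.1914 − 10.333 − x)×3.213
The z_c×3.213 term appears on both sides and cancels. Collect the known terms of each column as K = Σ(ρt)_known − 3.213 × (depth of known layers): K_1 = 90.67522 − 3.213×31.42 = −10.27724; K_2 = 25.20706 − 3.213×(0.1914 + 10.333) = −8.6078372.
Balance: K_1 = K_2 − x×(3.213 − 2.235), so x = (K_2 − K_1)/(3.213 − 2.235) = 1.6694/0.978 = 1.71 km.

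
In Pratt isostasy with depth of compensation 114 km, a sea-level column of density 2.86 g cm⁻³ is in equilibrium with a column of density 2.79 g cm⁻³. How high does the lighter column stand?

ρ_ref D = ρ (D + h) → h = D (ρ_ref − ρ)/ρ.
h = 114 km × (2.86 − 2.79)/2.79 = 2.86 km.

2.86 km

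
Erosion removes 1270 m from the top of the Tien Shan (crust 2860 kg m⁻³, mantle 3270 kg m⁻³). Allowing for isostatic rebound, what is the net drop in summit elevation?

Rebound u = e ρ_c/ρ_m = 1270 m × 2860/3270 = 1111 m.
Net surface drop = e − u = 1270 m − 1111 m = e (ρ_m − ρ_c)/ρ_m = 159 m.

159 m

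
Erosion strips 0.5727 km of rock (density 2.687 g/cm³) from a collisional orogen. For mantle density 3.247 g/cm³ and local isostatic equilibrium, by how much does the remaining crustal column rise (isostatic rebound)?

0.474 km

Unloading: uplift u = e ρ_c/ρ_m = 0.5727 km × 2.687/3.247 = 0.474 km.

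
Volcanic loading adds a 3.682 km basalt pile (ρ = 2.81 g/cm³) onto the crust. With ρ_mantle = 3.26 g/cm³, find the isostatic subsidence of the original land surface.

3.17 km

Subaerial loading: s = t ρ_load / ρ_m.
s = 3.682 km × 2.81/3.26 = 3.17 km.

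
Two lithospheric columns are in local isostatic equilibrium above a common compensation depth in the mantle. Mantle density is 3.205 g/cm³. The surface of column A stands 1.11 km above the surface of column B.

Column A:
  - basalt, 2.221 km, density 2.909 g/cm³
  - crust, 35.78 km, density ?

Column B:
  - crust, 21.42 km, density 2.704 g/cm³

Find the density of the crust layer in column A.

Take the compensation level at the base of the deeper column (depth z_c below the surface of column A) and equate Σ ρ_i t_i down to z_c; mantle fills any gap and the z_c terms cancel.
Column A: 2.221×2.909 + 35.78×ρ + (z_c − 38.001)×3.205
Column B: 1.11×0 + 21.42×2.704 + (z_c − 1.11 − 21.42)×3.205
The z_c×3.205 term appears on both sides and cancels. Collect the known terms of each column as K = Σ(ρt)_known − 3.205 × (depth of known layers): K_A = 6.460889 − 3.205×38.001 = −115.332316; K_B = 57.91968 − 3.205×(1.11 + 21.42) = −14.28897.
Balance: K_A + 35.78×ρ = K_B, so ρ = (K_B − K_A)/35.78 = 101.043/35.78 = 2.82 g/cm³.

2.82 g/cm³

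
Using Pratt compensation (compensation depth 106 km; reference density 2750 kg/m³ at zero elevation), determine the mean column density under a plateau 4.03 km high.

2650 kg/m³

Pratt balance: ρ_ref D = ρ (D + h).
ρ = ρ_ref D/(D + h) = 2750 × 106 km/(106 km + 4.03 km) = 2650 kg/m³.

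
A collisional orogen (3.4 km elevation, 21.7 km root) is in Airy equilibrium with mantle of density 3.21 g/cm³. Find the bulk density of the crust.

ρ_c h = (ρ_m − ρ_c) r → ρ_c (h + r) = ρ_m r → ρ_c = ρ_m r / (h + r).
ρ_c = 3.21 × 21.7 km / (3.4 km + 21.7 km) = 2.78 g/cm³.

2.78 g/cm³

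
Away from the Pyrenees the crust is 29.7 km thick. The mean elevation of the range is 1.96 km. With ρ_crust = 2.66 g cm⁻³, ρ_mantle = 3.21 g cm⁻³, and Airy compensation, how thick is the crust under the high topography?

41.1 km

Root depth r = h ρ_c / (ρ_m − ρ_c) = 1.96 km × 2.66 / 0.55 = 9.479 km.
Total thickness = T + h + r = 29.7 km + 1.96 km + 9.479 km = 41.1 km.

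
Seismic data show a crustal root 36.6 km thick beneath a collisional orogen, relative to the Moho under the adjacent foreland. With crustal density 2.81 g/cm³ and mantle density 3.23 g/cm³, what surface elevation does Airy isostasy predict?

5.47 km

For local isostatic compensation: ρ_c h = (ρ_m − ρ_c) r.
h = r (ρ_m − ρ_c) / ρ_c = 36.6 km × (3.23 − 2.81) / 2.81 = 5.47 km.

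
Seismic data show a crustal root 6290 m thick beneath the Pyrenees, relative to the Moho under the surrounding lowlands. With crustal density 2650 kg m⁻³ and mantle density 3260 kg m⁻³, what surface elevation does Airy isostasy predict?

1450 m

Balancing pressure at the compensation depth: ρ_c h = (ρ_m − ρ_c) r.
h = r (ρ_m − ρ_c) / ρ_c = 6290 m × (3260 − 2650) / 2650 = 1450 m.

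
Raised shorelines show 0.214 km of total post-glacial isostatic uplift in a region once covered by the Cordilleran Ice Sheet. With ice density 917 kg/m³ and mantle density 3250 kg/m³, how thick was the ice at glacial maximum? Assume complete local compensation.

u = t ρ_ice/ρ_m → t = u ρ_m/ρ_ice = 0.214 km × 3250/917 = 0.758 km.

0.758 km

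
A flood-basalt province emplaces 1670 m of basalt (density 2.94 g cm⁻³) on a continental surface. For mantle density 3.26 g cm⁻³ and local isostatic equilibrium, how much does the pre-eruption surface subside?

Subaerial loading: s = t ρ_load / ρ_m.
s = 1670 m × 2.94/3.26 = 1510 m.

1510 m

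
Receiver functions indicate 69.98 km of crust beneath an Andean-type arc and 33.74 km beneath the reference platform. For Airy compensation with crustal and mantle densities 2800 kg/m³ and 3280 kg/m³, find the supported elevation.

Excess crust Δ = 69.98 km − 33.74 km = 36.24 km, split between elevation h and root r with h + r = Δ.
Airy balance ρ_c h = (ρ_m − ρ_c) r gives r = h ρ_c/(ρ_m − ρ_c), so h (1 + ρ_c/(ρ_m − ρ_c)) = Δ, i.e. h = Δ (ρ_m − ρ_c)/ρ_m.
h = 36.24 km × 480/3280 = 5.3 km.

5.3 km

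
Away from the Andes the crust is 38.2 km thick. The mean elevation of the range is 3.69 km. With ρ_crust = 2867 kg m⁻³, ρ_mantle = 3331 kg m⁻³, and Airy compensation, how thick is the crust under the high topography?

Root depth r = h ρ_c / (ρ_m − ρ_c) = 3.69 km × 2867 / 464 = 22.8 km.
Total thickness = T + h + r = 38.2 km + 3.69 km + 22.8 km = 64.7 km.

64.7 km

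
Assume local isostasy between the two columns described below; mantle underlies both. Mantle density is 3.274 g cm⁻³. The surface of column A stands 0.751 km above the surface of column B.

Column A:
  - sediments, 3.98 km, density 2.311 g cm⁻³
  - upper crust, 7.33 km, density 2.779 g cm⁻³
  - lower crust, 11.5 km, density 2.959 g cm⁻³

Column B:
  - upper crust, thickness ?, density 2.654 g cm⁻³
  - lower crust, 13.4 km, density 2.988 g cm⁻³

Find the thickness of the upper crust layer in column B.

7.73 km

Take the compensation level at the base of the deeper column (depth z_c below the surface of column A) and equate Σ ρ_i t_i down to z_c; mantle fills any gap and the z_c terms cancel.
Column A: 3.98×2.311 + 7.33×2.779 + 11.5×2.959 + (z_c − 22.81)×3.274
Column B: 0.751×0 + x×2.654 + 13.4×2.988 + (z_c − 0.751 − 13.4 − x)×3.274
The z_c×3.274 term appears on both sides and cancels. Collect the known terms of each column as K = Σ(ρt)_known − 3.274 × (depth of known layers): K_A = 63.59635 − 3.274×22.81 = −11.08359; K_B = 40.0392 − 3.274×(0.751 + 13.4) = −6.291174.
Balance: K_A = K_B − x×(3.274 − 2.654), so x = (K_B − K_A)/(3.274 − 2.654) = 4.79242/0.62 = 7.73 km.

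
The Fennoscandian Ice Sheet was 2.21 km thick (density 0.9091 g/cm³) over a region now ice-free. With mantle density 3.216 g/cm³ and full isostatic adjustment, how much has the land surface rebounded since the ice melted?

0.625 km

Removing the load lets mantle flow back in; uplift u satisfies ρ_ice t = ρ_m u.
u = t ρ_ice/ρ_m = 2.21 km × 0.9091/3.216 = 0.625 km.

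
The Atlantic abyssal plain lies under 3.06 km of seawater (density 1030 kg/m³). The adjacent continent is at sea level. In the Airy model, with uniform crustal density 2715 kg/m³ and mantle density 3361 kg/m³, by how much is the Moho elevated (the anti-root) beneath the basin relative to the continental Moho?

In Airy isostatic equilibrium: replacing crust with seawater at the top is compensated by replacing crust with mantle at the base: d (ρ_c − ρ_w) = a (ρ_m − ρ_c).
a = d (ρ_c − ρ_w)/(ρ_m − ρ_c) = 3.06 km × 1685/646 = 7.98 km.

7.98 km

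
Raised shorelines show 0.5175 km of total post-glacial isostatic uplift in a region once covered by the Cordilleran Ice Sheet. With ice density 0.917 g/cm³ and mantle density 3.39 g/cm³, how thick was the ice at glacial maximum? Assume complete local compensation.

u = t ρ_ice/ρ_m → t = u ρ_m/ρ_ice = 0.5175 km × 3.39/0.917 = 1.91 km.

1.91 km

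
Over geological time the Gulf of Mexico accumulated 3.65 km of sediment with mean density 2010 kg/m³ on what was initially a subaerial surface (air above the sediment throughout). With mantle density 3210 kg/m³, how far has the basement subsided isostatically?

2.29 km

Subaerial load: s = t ρ_sed / ρ_m = 3.65 km × 2010/3210 = 2.29 km.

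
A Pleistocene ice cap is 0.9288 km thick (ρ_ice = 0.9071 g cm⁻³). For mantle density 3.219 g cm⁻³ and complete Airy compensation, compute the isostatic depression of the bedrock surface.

In Airy isostatic equilibrium: the ice load ρ_ice t is balanced by mantle displaced below, ρ_m s.
s = t ρ_ice / ρ_m = 0.9288 km × 0.9071/3.219 = 0.262 km.

0.262 km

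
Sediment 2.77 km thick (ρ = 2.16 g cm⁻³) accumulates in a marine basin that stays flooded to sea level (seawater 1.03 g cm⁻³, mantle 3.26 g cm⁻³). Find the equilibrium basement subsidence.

Submarine loading: the sediment displaces seawater, and the subsidence is in turn flooded, so s (ρ_m − ρ_w) = t (ρ_sed − ρ_w).
s = 2.77 km × (2.16 − 1.03) / (3.26 − 1.03) = 1.4 km.

1.4 km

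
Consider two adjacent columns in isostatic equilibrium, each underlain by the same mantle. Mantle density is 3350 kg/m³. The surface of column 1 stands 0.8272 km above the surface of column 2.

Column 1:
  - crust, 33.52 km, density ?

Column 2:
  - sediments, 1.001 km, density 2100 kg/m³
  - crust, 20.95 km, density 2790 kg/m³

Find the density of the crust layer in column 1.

Take the compensation level at the base of the deeper column (depth z_c below the surface of column 1) and equate Σ ρ_i t_i down to z_c; mantle fills any gap and the z_c terms cancel.
Column 1: 33.52×ρ + (z_c − 33.52)×3350
Column 2: 0.8272×0 + 1.001×2100 + 20.95×2790 + (z_c − 0.8272 − 21.951)×3350
The z_c×3350 term appears on both sides and cancels. Collect the known terms of each column as K = Σ(ρt)_known − 3350 × (depth of known layers): K_1 = 0 − 3350×33.52 = −112292; K_2 = 60552.6 − 3350×(0.8272 + 21.951) = −15754.37.
Balance: K_1 + 33.52×ρ = K_2, so ρ = (K_2 − K_1)/33.52 = 96537.6/33.52 = 2880 kg/m³.

2880 kg/m³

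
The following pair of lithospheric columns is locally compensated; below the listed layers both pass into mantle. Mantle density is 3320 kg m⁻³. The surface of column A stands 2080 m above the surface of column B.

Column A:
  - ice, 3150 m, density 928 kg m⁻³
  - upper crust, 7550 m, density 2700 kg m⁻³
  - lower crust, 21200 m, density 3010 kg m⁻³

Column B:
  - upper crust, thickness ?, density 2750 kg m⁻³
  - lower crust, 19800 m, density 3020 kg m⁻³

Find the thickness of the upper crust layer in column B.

Take the compensation level at the base of the deeper column (depth z_c below the surface of column A) and equate Σ ρ_i t_i down to z_c; mantle fills any gap and the z_c terms cancel.
Column A: 3150×928 + 7550×2700 + 21200×3010 + (z_c − 31900)×3320
Column B: 2080×0 + x×2750 + 19800×3020 + (z_c − 2080 − 19800 − x)×3320
The z_c×3320 term appears on both sides and cancels. Collect the known terms of each column as K = Σ(ρt)_known − 3320 × (depth of known layers): K_A = 87120200 − 3320×31900 = −18787800; K_B = 59796000 − 3320×(2080 + 19800) = −12845600.
Balance: K_A = K_B − x×(3320 − 2750), so x = (K_B − K_A)/(3320 − 2750) = 5942200/570 = 10400 m.

10400 m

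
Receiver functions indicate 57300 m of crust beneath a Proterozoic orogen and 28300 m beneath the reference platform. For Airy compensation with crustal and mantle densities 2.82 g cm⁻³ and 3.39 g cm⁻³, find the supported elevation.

4880 m

Excess crust Δ = 57300 m − 28300 m = 29000 m, split between elevation h and root r with h + r = Δ.
Airy balance ρ_c h = (ρ_m − ρ_c) r gives r = h ρ_c/(ρ_m − ρ_c), so h (1 + ρ_c/(ρ_m − ρ_c)) = Δ, i.e. h = Δ (ρ_m − ρ_c)/ρ_m.
h = 29000 m × 0.57/3.39 = 4880 m.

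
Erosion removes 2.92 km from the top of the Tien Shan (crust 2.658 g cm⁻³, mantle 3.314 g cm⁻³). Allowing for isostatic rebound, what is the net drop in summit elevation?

0.578 km

Rebound u = e ρ_c/ρ_m = 2.92 km × 2.658/3.314 = 2.342 km.
Net surface drop = e − u = 2.92 km − 2.342 km = e (ρ_m − ρ_c)/ρ_m = 0.578 km.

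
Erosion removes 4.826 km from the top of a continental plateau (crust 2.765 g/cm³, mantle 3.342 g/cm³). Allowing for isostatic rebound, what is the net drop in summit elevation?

Rebound u = e ρ_c/ρ_m = 4.826 km × 2.765/3.342 = 3.993 km.
Net surface drop = e − u = 4.826 km − 3.993 km = e (ρ_m − ρ_c)/ρ_m = 0.833 km.

0.833 km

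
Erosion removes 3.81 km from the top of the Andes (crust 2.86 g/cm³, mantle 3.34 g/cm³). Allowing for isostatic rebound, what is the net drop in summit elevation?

Rebound u = e ρ_c/ρ_m = 3.81 km × 2.86/3.34 = 3.262 km.
Net surface drop = e − u = 3.81 km − 3.262 km = e (ρ_m − ρ_c)/ρ_m = 0.548 km.

0.548 km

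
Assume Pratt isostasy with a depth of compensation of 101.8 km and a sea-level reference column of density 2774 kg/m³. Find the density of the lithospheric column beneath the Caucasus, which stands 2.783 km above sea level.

2700 kg/m³

Pratt balance: ρ_ref D = ρ (D + h).
ρ = ρ_ref D/(D + h) = 2774 × 101.8 km/(101.8 km + 2.783 km) = 2700 kg/m³.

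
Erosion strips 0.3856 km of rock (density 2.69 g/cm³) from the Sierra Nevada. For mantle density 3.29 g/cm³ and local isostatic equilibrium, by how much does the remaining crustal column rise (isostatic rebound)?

0.315 km

Unloading: uplift u = e ρ_c/ρ_m = 0.3856 km × 2.69/3.29 = 0.315 km.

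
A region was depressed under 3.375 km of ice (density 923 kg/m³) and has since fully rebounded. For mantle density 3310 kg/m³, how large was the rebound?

0.941 km

Removing the load lets mantle flow back in; uplift u satisfies ρ_ice t = ρ_m u.
u = t ρ_ice/ρ_m = 3.375 km × 923/3310 = 0.941 km.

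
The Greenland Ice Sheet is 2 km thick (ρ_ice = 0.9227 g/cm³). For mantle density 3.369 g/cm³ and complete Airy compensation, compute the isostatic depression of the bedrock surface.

Isostatic balance requires: the ice load ρ_ice t is balanced by mantle displaced below, ρ_m s.
s = t ρ_ice / ρ_m = 2 km × 0.9227/3.369 = 0.548 km.

0.548 km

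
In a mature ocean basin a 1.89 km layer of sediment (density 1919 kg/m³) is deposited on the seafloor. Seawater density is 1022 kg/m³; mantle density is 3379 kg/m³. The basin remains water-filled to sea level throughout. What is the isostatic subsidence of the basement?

Submarine loading: the sediment displaces seawater, and the subsidence is in turn flooded, so s (ρ_m − ρ_w) = t (ρ_sed − ρ_w).
s = 1.89 km × (1919 − 1022) / (3379 − 1022) = 0.719 km.

0.719 km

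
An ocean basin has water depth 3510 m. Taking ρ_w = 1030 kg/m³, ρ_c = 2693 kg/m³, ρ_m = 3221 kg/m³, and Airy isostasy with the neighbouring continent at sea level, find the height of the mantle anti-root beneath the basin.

Isostatic balance requires: replacing crust with seawater at the top is compensated by replacing crust with mantle at the base: d (ρ_c − ρ_w) = a (ρ_m − ρ_c).
a = d (ρ_c − ρ_w)/(ρ_m − ρ_c) = 3510 m × 1663/528 = 11100 m.

11100 m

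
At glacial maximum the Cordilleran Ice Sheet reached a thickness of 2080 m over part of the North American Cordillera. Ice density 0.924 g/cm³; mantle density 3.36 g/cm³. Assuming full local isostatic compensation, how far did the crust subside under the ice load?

Equating mass per unit area of the two columns: the ice load ρ_ice t is balanced by mantle displaced below, ρ_m s.
s = t ρ_ice / ρ_m = 2080 m × 0.924/3.36 = 572 m.

572 m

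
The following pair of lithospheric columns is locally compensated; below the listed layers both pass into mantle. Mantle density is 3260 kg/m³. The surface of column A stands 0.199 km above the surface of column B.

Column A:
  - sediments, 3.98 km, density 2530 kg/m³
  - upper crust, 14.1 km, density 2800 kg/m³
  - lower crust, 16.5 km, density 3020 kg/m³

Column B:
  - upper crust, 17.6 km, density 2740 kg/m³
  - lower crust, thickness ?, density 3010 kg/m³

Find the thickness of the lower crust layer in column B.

Take the compensation level at the base of the deeper column (depth z_c below the surface of column A) and equate Σ ρ_i t_i down to z_c; mantle fills any gap and the z_c terms cancel.
Column A: 3.98×2530 + 14.1×2800 + 16.5×3020 + (z_c − 34.58)×3260
Column B: 0.199×0 + 17.6×2740 + x×3010 + (z_c − 0.199 − 17.6 − x)×3260
The z_c×3260 term appears on both sides and cancels. Collect the known terms of each column as K = Σ(ρt)_known − 3260 × (depth of known layers): K_A = 99379.4 − 3260×34.58 = −13351.4; K_B = 48224 − 3260×(0.199 + 17.6) = −9800.74.
Balance: K_A = K_B − x×(3260 − 3010), so x = (K_B − K_A)/(3260 − 3010) = 3550.66/250 = 14.2 km.

14.2 km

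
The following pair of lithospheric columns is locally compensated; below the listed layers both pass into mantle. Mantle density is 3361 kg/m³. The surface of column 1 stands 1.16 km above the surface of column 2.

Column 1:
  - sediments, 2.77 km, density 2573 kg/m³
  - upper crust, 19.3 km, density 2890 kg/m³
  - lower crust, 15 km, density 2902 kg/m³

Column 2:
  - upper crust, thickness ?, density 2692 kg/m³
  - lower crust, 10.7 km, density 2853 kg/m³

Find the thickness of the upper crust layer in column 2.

13.2 km

Take the compensation level at the base of the deeper column (depth z_c below the surface of column 1) and equate Σ ρ_i t_i down to z_c; mantle fills any gap and the z_c terms cancel.
Column 1: 2.77×2573 + 19.3×2890 + 15×2902 + (z_c − 37.07)×3361
Column 2: 1.16×0 + x×2692 + 10.7×2853 + (z_c − 1.16 − 10.7 − x)×3361
The z_c×3361 term appears on both sides and cancels. Collect the known terms of each column as K = Σ(ρt)_known − 3361 × (depth of known layers): K_1 = 106434.21 − 3361×37.07 = −18158.06; K_2 = 30527.1 − 3361×(1.16 + 10.7) = −9334.36.
Balance: K_1 = K_2 − x×(3361 − 2692), so x = (K_2 − K_1)/(3361 − 2692) = 8823.7/669 = 13.2 km.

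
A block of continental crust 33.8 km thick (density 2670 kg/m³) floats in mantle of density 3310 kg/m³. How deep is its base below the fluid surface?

27.3 km

Draft d = t ρ_obj/ρ_fluid = 33.8 km × 2670/3310 = 27.3 km.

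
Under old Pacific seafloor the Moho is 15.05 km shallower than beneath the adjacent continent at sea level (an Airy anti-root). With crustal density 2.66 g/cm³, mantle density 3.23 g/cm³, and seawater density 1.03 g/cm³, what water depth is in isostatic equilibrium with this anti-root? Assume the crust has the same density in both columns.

Replacing a thickness d of crust by seawater at the top must be balanced by replacing crust with mantle at the base: d (ρ_c − ρ_w) = a (ρ_m − ρ_c).
d = a (ρ_m − ρ_c)/(ρ_c − ρ_w) = 15.05 km × 0.57/1.63 = 5.26 km.

5.26 km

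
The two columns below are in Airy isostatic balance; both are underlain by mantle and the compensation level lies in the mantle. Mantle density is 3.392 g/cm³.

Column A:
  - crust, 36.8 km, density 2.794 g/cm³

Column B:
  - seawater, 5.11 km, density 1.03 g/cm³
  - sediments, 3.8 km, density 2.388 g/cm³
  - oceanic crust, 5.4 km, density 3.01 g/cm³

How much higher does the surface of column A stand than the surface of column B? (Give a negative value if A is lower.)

For any compensation level in the mantle, the mantle terms cancel and isostasy reduces to e = (Σt_A − Σt_B) − (Σ(ρt)_A − Σ(ρt)_B) / ρ_m.
Σt_A = 36.8 km; Σt_B = 14.31 km; Σ(ρt)_A = 102.8192; Σ(ρt)_B = 30.5917 (in km·g/cm³).
e = (36.8 − 14.31) − (102.8192 − 30.5917) / 3.392 = 1.2 km.

1.2 km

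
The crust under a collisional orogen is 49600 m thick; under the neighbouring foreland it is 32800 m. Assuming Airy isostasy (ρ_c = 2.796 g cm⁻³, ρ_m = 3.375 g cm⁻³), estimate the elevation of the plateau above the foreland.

Excess crust Δ = 49600 m − 32800 m = 16800 m, split between elevation h and root r with h + r = Δ.
Airy balance ρ_c h = (ρ_m − ρ_c) r gives r = h ρ_c/(ρ_m − ρ_c), so h (1 + ρ_c/(ρ_m − ρ_c)) = Δ, i.e. h = Δ (ρ_m − ρ_c)/ρ_m.
h = 16800 m × 0.579/3.375 = 2880 m.

2880 m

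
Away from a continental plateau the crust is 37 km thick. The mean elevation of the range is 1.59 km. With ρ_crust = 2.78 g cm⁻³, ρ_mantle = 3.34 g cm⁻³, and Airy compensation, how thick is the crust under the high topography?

Root depth r = h ρ_c / (ρ_m − ρ_c) = 1.59 km × 2.78 / 0.56 = 7.893 km.
Total thickness = T + h + r = 37 km + 1.59 km + 7.893 km = 46.5 km.

46.5 km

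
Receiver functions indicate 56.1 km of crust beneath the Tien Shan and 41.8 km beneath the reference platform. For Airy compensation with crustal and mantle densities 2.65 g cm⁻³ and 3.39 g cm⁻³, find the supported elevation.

Excess crust Δ = 56.1 km − 41.8 km = 14.3 km, split between elevation h and root r with h + r = Δ.
Airy balance ρ_c h = (ρ_m − ρ_c) r gives r = h ρ_c/(ρ_m − ρ_c), so h (1 + ρ_c/(ρ_m − ρ_c)) = Δ, i.e. h = Δ (ρ_m − ρ_c)/ρ_m.
h = 14.3 km × 0.74/3.39 = 3.12 km.

3.12 km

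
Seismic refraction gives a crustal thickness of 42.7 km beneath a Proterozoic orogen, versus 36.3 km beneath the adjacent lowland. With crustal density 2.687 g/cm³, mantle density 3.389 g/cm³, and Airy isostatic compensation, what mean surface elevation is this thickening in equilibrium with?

1.33 km

Excess crust Δ = 42.7 km − 36.3 km = 6.4 km, split between elevation h and root r with h + r = Δ.
Airy balance ρ_c h = (ρ_m − ρ_c) r gives r = h ρ_c/(ρ_m − ρ_c), so h (1 + ρ_c/(ρ_m − ρ_c)) = Δ, i.e. h = Δ (ρ_m − ρ_c)/ρ_m.
h = 6.4 km × 0.702/3.389 = 1.33 km.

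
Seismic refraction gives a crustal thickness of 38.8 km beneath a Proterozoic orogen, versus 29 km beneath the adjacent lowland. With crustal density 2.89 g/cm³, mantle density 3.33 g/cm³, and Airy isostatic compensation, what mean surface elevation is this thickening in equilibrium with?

Excess crust Δ = 38.8 km − 29 km = 9.8 km, split between elevation h and root r with h + r = Δ.
Airy balance ρ_c h = (ρ_m − ρ_c) r gives r = h ρ_c/(ρ_m − ρ_c), so h (1 + ρ_c/(ρ_m − ρ_c)) = Δ, i.e. h = Δ (ρ_m − ρ_c)/ρ_m.
h = 9.8 km × 0.44/3.33 = 1.29 km.

1.29 km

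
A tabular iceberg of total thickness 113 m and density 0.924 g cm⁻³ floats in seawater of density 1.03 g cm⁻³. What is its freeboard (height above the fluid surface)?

Floating equilibrium: submerged depth d = t ρ_obj/ρ_fluid = 113 m × 0.924/1.03 = 101.4 m.
Freeboard = t − d = 113 m − 101.4 m = 11.6 m.

11.6 m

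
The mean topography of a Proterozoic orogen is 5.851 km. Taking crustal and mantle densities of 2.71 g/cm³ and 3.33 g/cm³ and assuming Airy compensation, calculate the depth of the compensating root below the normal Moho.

25.6 km

For local isostatic compensation: the weight of the topography is balanced by the buoyancy of the root, ρ_c h = (ρ_m − ρ_c) r.
r = h · ρ_c / (ρ_m − ρ_c) = 5.851 km × 2.71 / (3.33 − 2.71) = 25.6 km.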